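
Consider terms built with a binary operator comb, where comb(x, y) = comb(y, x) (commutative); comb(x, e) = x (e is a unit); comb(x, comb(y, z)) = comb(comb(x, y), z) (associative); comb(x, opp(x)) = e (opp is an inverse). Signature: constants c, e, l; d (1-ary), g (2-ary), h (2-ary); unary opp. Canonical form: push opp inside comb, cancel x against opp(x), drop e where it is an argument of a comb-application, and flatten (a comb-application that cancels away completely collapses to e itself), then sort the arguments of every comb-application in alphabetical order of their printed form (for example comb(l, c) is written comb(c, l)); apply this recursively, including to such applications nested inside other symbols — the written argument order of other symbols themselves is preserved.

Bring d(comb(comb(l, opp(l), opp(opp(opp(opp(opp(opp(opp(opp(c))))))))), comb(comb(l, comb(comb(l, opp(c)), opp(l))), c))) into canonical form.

Answer: d(comb(c, l))

Derivation:
Descend into:  comb(comb(l, opp(l), opp(opp(opp(opp(opp(opp(opp(opp(c))))))))), comb(comb(l, comb(comb(l, opp(c)), opp(l))), c))
Push opp inside:  distribute opp over comb and collapse double opp
Collect:  comb(l, c)
Order the arguments:  comb(c, l)
Rebuild:  d(comb(c, l))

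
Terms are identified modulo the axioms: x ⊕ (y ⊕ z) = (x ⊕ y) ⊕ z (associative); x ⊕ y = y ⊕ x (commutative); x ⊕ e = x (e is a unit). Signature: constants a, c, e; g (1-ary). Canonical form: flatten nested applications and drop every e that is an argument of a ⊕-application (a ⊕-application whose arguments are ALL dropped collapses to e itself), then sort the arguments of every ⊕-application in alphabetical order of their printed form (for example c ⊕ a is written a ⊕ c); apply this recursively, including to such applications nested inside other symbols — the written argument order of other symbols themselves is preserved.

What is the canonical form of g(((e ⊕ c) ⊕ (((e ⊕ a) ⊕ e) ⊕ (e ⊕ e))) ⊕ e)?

Answer: g(a ⊕ c)

Derivation:
Descend into:  ((e ⊕ c) ⊕ (((e ⊕ a) ⊕ e) ⊕ (e ⊕ e))) ⊕ e
Flatten:  e ⊕ c ⊕ e ⊕ a ⊕ e ⊕ e ⊕ e ⊕ e
Unit:  drop e (×6)
Sort arguments:  a ⊕ c
Reassemble:  g(a ⊕ c)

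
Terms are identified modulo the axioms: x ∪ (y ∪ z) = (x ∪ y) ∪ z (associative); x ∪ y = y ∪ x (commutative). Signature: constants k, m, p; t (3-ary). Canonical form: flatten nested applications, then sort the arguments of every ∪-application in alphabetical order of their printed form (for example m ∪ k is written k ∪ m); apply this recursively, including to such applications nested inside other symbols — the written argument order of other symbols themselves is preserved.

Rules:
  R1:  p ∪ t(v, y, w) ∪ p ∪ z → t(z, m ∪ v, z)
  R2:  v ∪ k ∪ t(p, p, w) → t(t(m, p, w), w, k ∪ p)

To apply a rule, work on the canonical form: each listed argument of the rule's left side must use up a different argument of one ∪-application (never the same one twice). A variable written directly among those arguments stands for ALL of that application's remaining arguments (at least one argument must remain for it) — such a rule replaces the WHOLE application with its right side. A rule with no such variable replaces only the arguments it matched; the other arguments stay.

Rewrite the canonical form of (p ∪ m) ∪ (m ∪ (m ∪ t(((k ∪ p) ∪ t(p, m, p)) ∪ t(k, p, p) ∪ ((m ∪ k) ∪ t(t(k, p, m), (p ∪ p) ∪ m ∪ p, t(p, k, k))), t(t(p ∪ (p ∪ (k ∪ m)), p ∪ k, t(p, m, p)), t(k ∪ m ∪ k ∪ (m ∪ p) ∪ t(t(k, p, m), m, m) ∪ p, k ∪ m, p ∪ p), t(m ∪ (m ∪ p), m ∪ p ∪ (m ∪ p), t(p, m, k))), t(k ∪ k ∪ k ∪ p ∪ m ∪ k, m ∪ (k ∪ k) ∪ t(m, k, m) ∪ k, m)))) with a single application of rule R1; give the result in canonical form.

Canonical form:  m ∪ m ∪ m ∪ p ∪ t(k ∪ k ∪ m ∪ p ∪ t(k, p, p) ∪ t(p, m, p) ∪ t(t(k, p, m), m ∪ p ∪ p ∪ p, t(p, k, k)), t(t(k ∪ m ∪ p ∪ p, k ∪ p, t(p, m, p)), t(k ∪ k ∪ m ∪ m ∪ p ∪ p ∪ t(t(k, p, m), m, m), k ∪ m, p ∪ p), t(m ∪ m ∪ p, m ∪ m ∪ p ∪ p, t(p, m, k))), t(k ∪ k ∪ k ∪ k ∪ m ∪ p, k ∪ k ∪ k ∪ m ∪ t(m, k, m), m))
R1 matches:  uses p, p, t(t(k, p, m), m, m);  v := t(k, p, m), w := m, y := m, z := k ∪ k ∪ m ∪ m
The variable takes the whole remainder — replace the entire application.
New term:  m ∪ m ∪ m ∪ p ∪ t(k ∪ k ∪ m ∪ p ∪ t(k, p, p) ∪ t(p, m, p) ∪ t(t(k, p, m), m ∪ p ∪ p ∪ p, t(p, k, k)), t(t(k ∪ m ∪ p ∪ p, k ∪ p, t(p, m, p)), t(t(k ∪ k ∪ m ∪ m, m ∪ t(k, p, m), k ∪ k ∪ m ∪ m), k ∪ m, p ∪ p), t(m ∪ m ∪ p, m ∪ m ∪ p ∪ p, t(p, m, k))), t(k ∪ k ∪ k ∪ k ∪ m ∪ p, k ∪ k ∪ k ∪ m ∪ t(m, k, m), m))

Answer: m ∪ m ∪ m ∪ p ∪ t(k ∪ k ∪ m ∪ p ∪ t(k, p, p) ∪ t(p, m, p) ∪ t(t(k, p, m), m ∪ p ∪ p ∪ p, t(p, k, k)), t(t(k ∪ m ∪ p ∪ p, k ∪ p, t(p, m, p)), t(t(k ∪ k ∪ m ∪ m, m ∪ t(k, p, m), k ∪ k ∪ m ∪ m), k ∪ m, p ∪ p), t(m ∪ m ∪ p, m ∪ m ∪ p ∪ p, t(p, m, k))), t(k ∪ k ∪ k ∪ k ∪ m ∪ p, k ∪ k ∪ k ∪ m ∪ t(m, k, m), m))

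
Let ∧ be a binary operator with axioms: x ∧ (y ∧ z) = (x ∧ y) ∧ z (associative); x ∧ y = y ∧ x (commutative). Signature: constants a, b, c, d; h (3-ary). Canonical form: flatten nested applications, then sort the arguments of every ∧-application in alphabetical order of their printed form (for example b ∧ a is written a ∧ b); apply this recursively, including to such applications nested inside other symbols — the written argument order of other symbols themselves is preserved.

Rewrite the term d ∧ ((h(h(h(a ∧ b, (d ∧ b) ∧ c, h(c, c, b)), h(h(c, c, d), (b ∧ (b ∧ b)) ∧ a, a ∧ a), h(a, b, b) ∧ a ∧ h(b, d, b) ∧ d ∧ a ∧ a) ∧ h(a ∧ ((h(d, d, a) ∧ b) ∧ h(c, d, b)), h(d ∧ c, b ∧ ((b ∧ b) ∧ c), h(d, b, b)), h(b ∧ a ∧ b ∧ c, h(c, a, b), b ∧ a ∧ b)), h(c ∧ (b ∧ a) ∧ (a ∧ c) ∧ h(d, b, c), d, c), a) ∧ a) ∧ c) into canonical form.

Answer: a ∧ c ∧ d ∧ h(h(a ∧ b ∧ h(c, d, b) ∧ h(d, d, a), h(c ∧ d, b ∧ b ∧ b ∧ c, h(d, b, b)), h(a ∧ b ∧ b ∧ c, h(c, a, b), a ∧ b ∧ b)) ∧ h(h(a ∧ b, b ∧ c ∧ d, h(c, c, b)), h(h(c, c, d), a ∧ b ∧ b ∧ b, a ∧ a), a ∧ a ∧ a ∧ d ∧ h(a, b, b) ∧ h(b, d, b)), h(a ∧ a ∧ b ∧ c ∧ c ∧ h(d, b, c), d, c), a)

Derivation:
Merge nested applications:  d ∧ h(h(h(a ∧ b, (d ∧ b) ∧ c, h(c, c, b)), h(h(c, c, d), (b ∧ (b ∧ b)) ∧ a, a ∧ a), h(a, b, b) ∧ a ∧ h(b, d, b) ∧ d ∧ a ∧ a) ∧ h(a ∧ ((h(d, d, a) ∧ b) ∧ h(c, d, b)), h(d ∧ c, b ∧ ((b ∧ b) ∧ c), h(d, b, b)), h(b ∧ a ∧ b ∧ c, h(c, a, b), b ∧ a ∧ b)), h(c ∧ (b ∧ a) ∧ (a ∧ c) ∧ h(d, b, c), d, c), a) ∧ a ∧ c
Canonicalize subterm:  h(h(h(a ∧ b, (d ∧ b) ∧ c, h(c, c, b)), h(h(c, c, d), (b ∧ (b ∧ b)) ∧ a, a ∧ a), h(a, b, b) ∧ a ∧ h(b, d, b) ∧ d ∧ a ∧ a) ∧ h(a ∧ ((h(d, d, a) ∧ b) ∧ h(c, d, b)), h(d ∧ c, b ∧ ((b ∧ b) ∧ c), h(d, b, b)), h(b ∧ a ∧ b ∧ c, h(c, a, b), b ∧ a ∧ b)), h(c ∧ (b ∧ a) ∧ (a ∧ c) ∧ h(d, b, c), d, c), a)  →  h(h(a ∧ b ∧ h(c, d, b) ∧ h(d, d, a), h(c ∧ d, b ∧ b ∧ b ∧ c, h(d, b, b)), h(a ∧ b ∧ b ∧ c, h(c, a, b), a ∧ b ∧ b)) ∧ h(h(a ∧ b, b ∧ c ∧ d, h(c, c, b)), h(h(c, c, d), a ∧ b ∧ b ∧ b, a ∧ a), a ∧ a ∧ a ∧ d ∧ h(a, b, b) ∧ h(b, d, b)), h(a ∧ a ∧ b ∧ c ∧ c ∧ h(d, b, c), d, c), a)
Sort arguments:  a ∧ c ∧ d ∧ h(h(a ∧ b ∧ h(c, d, b) ∧ h(d, d, a), h(c ∧ d, b ∧ b ∧ b ∧ c, h(d, b, b)), h(a ∧ b ∧ b ∧ c, h(c, a, b), a ∧ b ∧ b)) ∧ h(h(a ∧ b, b ∧ c ∧ d, h(c, c, b)), h(h(c, c, d), a ∧ b ∧ b ∧ b, a ∧ a), a ∧ a ∧ a ∧ d ∧ h(a, b, b) ∧ h(b, d, b)), h(a ∧ a ∧ b ∧ c ∧ c ∧ h(d, b, c), d, c), a)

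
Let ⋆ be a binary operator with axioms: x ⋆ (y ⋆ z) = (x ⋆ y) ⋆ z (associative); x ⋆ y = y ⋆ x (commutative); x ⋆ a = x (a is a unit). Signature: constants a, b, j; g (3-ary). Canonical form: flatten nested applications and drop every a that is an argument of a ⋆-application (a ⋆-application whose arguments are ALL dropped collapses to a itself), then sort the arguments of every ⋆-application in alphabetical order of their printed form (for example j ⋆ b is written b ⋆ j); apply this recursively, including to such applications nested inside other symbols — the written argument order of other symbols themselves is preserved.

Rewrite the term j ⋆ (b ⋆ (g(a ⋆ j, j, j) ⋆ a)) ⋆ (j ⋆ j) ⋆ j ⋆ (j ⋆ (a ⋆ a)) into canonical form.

Merge nested applications:  j ⋆ b ⋆ g(a ⋆ j, j, j) ⋆ a ⋆ j ⋆ j ⋆ j ⋆ j ⋆ a ⋆ a
Simplify inside:  g(a ⋆ j, j, j)  →  g(j, j, j)
Units out:  drop a (×3)
Sort arguments:  b ⋆ g(j, j, j) ⋆ j ⋆ j ⋆ j ⋆ j ⋆ j

Answer: b ⋆ g(j, j, j) ⋆ j ⋆ j ⋆ j ⋆ j ⋆ j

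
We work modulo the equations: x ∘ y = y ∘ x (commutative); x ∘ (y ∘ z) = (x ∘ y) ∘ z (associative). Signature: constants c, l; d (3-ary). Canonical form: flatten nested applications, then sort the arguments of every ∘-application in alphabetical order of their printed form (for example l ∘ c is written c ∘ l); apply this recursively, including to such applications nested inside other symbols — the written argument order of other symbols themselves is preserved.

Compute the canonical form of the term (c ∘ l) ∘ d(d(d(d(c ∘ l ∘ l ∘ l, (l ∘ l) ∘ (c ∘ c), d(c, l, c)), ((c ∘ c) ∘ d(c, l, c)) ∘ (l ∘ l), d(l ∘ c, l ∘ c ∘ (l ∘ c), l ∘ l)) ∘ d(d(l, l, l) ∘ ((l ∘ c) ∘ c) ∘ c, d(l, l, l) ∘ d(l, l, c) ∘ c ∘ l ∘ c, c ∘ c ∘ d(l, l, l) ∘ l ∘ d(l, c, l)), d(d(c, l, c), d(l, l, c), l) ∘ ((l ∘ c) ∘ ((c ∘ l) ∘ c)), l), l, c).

Answer: c ∘ d(d(d(c ∘ c ∘ c ∘ d(l, l, l) ∘ l, c ∘ c ∘ d(l, l, c) ∘ d(l, l, l) ∘ l, c ∘ c ∘ d(l, c, l) ∘ d(l, l, l) ∘ l) ∘ d(d(c ∘ l ∘ l ∘ l, c ∘ c ∘ l ∘ l, d(c, l, c)), c ∘ c ∘ d(c, l, c) ∘ l ∘ l, d(c ∘ l, c ∘ c ∘ l ∘ l, l ∘ l)), c ∘ c ∘ c ∘ d(d(c, l, c), d(l, l, c), l) ∘ l ∘ l, l), l, c) ∘ l

Derivation:
Merge nested applications:  c ∘ l ∘ d(d(d(d(c ∘ l ∘ l ∘ l, (l ∘ l) ∘ (c ∘ c), d(c, l, c)), ((c ∘ c) ∘ d(c, l, c)) ∘ (l ∘ l), d(l ∘ c, l ∘ c ∘ (l ∘ c), l ∘ l)) ∘ d(d(l, l, l) ∘ ((l ∘ c) ∘ c) ∘ c, d(l, l, l) ∘ d(l, l, c) ∘ c ∘ l ∘ c, c ∘ c ∘ d(l, l, l) ∘ l ∘ d(l, c, l)), d(d(c, l, c), d(l, l, c), l) ∘ ((l ∘ c) ∘ ((c ∘ l) ∘ c)), l), l, c)
Inside:  d(d(d(d(c ∘ l ∘ l ∘ l, (l ∘ l) ∘ (c ∘ c), d(c, l, c)), ((c ∘ c) ∘ d(c, l, c)) ∘ (l ∘ l), d(l ∘ c, l ∘ c ∘ (l ∘ c), l ∘ l)) ∘ d(d(l, l, l) ∘ ((l ∘ c) ∘ c) ∘ c, d(l, l, l) ∘ d(l, l, c) ∘ c ∘ l ∘ c, c ∘ c ∘ d(l, l, l) ∘ l ∘ d(l, c, l)), d(d(c, l, c), d(l, l, c), l) ∘ ((l ∘ c) ∘ ((c ∘ l) ∘ c)), l), l, c)  →  d(d(d(c ∘ c ∘ c ∘ d(l, l, l) ∘ l, c ∘ c ∘ d(l, l, c) ∘ d(l, l, l) ∘ l, c ∘ c ∘ d(l, c, l) ∘ d(l, l, l) ∘ l) ∘ d(d(c ∘ l ∘ l ∘ l, c ∘ c ∘ l ∘ l, d(c, l, c)), c ∘ c ∘ d(c, l, c) ∘ l ∘ l, d(c ∘ l, c ∘ c ∘ l ∘ l, l ∘ l)), c ∘ c ∘ c ∘ d(d(c, l, c), d(l, l, c), l) ∘ l ∘ l, l), l, c)
Order the arguments:  c ∘ d(d(d(c ∘ c ∘ c ∘ d(l, l, l) ∘ l, c ∘ c ∘ d(l, l, c) ∘ d(l, l, l) ∘ l, c ∘ c ∘ d(l, c, l) ∘ d(l, l, l) ∘ l) ∘ d(d(c ∘ l ∘ l ∘ l, c ∘ c ∘ l ∘ l, d(c, l, c)), c ∘ c ∘ d(c, l, c) ∘ l ∘ l, d(c ∘ l, c ∘ c ∘ l ∘ l, l ∘ l)), c ∘ c ∘ c ∘ d(d(c, l, c), d(l, l, c), l) ∘ l ∘ l, l), l, c) ∘ l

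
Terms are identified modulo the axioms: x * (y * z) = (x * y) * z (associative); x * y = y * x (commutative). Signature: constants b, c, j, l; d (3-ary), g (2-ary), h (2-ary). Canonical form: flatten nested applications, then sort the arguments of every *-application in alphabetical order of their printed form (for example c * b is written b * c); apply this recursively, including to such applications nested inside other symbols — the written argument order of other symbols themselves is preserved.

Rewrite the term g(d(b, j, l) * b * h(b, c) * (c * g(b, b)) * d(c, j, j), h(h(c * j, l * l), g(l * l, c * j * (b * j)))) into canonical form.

Focus inside:  d(b, j, l) * b * h(b, c) * (c * g(b, b)) * d(c, j, j)
Un-nest:  d(b, j, l) * b * h(b, c) * c * g(b, b) * d(c, j, j)
Sort arguments:  b * c * d(b, j, l) * d(c, j, j) * g(b, b) * h(b, c)
Rebuild:  g(b * c * d(b, j, l) * d(c, j, j) * g(b, b) * h(b, c), h(h(c * j, l * l), g(l * l, b * c * j * j)))

Answer: g(b * c * d(b, j, l) * d(c, j, j) * g(b, b) * h(b, c), h(h(c * j, l * l), g(l * l, b * c * j * j)))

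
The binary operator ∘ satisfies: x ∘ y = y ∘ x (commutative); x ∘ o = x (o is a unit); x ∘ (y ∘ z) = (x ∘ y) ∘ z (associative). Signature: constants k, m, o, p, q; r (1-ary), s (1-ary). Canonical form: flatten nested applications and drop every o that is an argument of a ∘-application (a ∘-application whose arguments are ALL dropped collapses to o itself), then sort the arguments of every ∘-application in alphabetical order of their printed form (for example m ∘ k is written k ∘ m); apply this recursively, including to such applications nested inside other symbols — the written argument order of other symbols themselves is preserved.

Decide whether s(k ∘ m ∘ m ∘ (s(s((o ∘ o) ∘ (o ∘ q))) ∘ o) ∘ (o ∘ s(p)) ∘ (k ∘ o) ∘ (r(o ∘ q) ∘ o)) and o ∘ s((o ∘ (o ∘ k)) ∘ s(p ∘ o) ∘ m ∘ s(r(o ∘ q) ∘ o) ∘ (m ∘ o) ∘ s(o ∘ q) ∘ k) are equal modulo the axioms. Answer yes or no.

Left:  s(k ∘ m ∘ m ∘ (s(s((o ∘ o) ∘ (o ∘ q))) ∘ o) ∘ (o ∘ s(p)) ∘ (k ∘ o) ∘ (r(o ∘ q) ∘ o))
  Descend into:  k ∘ m ∘ m ∘ (s(s((o ∘ o) ∘ (o ∘ q))) ∘ o) ∘ (o ∘ s(p)) ∘ (k ∘ o) ∘ (r(o ∘ q) ∘ o)
  Un-nest:  k ∘ m ∘ m ∘ s(s((o ∘ o) ∘ (o ∘ q))) ∘ o ∘ o ∘ s(p) ∘ k ∘ o ∘ r(o ∘ q) ∘ o
  Simplify inside:  s(s((o ∘ o) ∘ (o ∘ q)))  →  s(s(q))
  Inside:  r(o ∘ q)  →  r(q)
  Unit:  drop o (×4)
  Sort:  k ∘ k ∘ m ∘ m ∘ r(q) ∘ s(p) ∘ s(s(q))
  Rebuild:  s(k ∘ k ∘ m ∘ m ∘ r(q) ∘ s(p) ∘ s(s(q)))
Right:  o ∘ s((o ∘ (o ∘ k)) ∘ s(p ∘ o) ∘ m ∘ s(r(o ∘ q) ∘ o) ∘ (m ∘ o) ∘ s(o ∘ q) ∘ k)
  Inside:  s((o ∘ (o ∘ k)) ∘ s(p ∘ o) ∘ m ∘ s(r(o ∘ q) ∘ o) ∘ (m ∘ o) ∘ s(o ∘ q) ∘ k)  →  s(k ∘ k ∘ m ∘ m ∘ s(p) ∘ s(q) ∘ s(r(q)))
  Unit:  drop o
  Sort:  s(k ∘ k ∘ m ∘ m ∘ s(p) ∘ s(q) ∘ s(r(q)))

Answer: no — s(k ∘ k ∘ m ∘ m ∘ r(q) ∘ s(p) ∘ s(s(q))) vs s(k ∘ k ∘ m ∘ m ∘ s(p) ∘ s(q) ∘ s(r(q)))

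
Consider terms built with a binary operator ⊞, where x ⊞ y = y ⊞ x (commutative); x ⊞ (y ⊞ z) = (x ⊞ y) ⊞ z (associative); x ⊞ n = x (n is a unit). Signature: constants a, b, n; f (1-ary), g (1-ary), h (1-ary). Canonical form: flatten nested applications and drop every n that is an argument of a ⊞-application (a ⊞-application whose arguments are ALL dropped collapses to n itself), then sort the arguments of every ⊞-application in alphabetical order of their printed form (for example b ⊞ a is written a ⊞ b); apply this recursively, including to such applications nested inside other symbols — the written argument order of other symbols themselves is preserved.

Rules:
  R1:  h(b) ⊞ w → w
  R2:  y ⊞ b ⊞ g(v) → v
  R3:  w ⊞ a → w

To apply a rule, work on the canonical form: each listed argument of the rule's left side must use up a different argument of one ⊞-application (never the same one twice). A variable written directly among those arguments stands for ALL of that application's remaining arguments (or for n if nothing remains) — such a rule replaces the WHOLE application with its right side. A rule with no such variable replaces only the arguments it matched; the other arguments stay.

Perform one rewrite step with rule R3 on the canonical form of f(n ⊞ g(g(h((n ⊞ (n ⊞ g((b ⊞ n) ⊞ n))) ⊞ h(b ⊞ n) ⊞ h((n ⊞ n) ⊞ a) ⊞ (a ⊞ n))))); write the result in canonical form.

Answer: f(g(g(h(g(b) ⊞ h(a) ⊞ h(b)))))

Derivation:
Canonical form:  f(g(g(h(a ⊞ g(b) ⊞ h(a) ⊞ h(b)))))
R3 matches:  uses a;  w := g(b) ⊞ h(a) ⊞ h(b)
The extension variable absorbs all remaining arguments, so the whole application is rewritten.
Result:  f(g(g(h(g(b) ⊞ h(a) ⊞ h(b)))))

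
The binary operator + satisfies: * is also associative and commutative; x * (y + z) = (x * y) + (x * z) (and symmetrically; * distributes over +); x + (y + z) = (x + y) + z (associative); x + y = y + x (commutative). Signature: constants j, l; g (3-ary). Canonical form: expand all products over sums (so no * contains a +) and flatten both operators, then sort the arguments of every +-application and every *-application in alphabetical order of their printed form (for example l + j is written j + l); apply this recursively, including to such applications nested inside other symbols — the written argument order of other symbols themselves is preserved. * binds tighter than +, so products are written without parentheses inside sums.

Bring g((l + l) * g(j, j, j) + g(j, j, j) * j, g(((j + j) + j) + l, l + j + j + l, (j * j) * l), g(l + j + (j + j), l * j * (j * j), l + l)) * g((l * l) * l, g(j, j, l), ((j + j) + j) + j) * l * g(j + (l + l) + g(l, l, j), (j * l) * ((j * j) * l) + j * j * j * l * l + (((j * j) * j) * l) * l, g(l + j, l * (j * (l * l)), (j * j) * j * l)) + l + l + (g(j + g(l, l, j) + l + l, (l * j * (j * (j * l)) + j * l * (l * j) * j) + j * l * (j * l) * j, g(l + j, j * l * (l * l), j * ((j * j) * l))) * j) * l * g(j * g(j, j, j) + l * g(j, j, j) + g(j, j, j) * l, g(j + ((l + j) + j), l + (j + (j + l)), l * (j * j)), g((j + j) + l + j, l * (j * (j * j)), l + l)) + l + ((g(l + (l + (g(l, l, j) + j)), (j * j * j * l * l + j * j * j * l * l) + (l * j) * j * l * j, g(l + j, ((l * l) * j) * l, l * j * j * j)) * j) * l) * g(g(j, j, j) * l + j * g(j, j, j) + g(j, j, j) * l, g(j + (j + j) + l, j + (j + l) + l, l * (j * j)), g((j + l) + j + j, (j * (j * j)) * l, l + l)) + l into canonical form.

Answer: g(g(j, j, j) * j + g(j, j, j) * l + g(j, j, j) * l, g(j + j + j + l, j + j + l + l, j * j * l), g(j + j + j + l, j * j * j * l, l + l)) * g(g(l, l, j) + j + l + l, j * j * j * l * l + j * j * j * l * l + j * j * j * l * l, g(j + l, j * l * l * l, j * j * j * l)) * g(l * l * l, g(j, j, l), j + j + j + j) * l + g(g(j, j, j) * j + g(j, j, j) * l + g(j, j, j) * l, g(j + j + j + l, j + j + l + l, j * j * l), g(j + j + j + l, j * j * j * l, l + l)) * g(g(l, l, j) + j + l + l, j * j * j * l * l + j * j * j * l * l + j * j * j * l * l, g(j + l, j * l * l * l, j * j * j * l)) * j * l + g(g(j, j, j) * j + g(j, j, j) * l + g(j, j, j) * l, g(j + j + j + l, j + j + l + l, j * j * l), g(j + j + j + l, j * j * j * l, l + l)) * g(g(l, l, j) + j + l + l, j * j * j * l * l + j * j * j * l * l + j * j * j * l * l, g(j + l, j * l * l * l, j * j * j * l)) * j * l + l + l + l + l

Derivation:
Expand:  g(g(j, j, j) * j + g(j, j, j) * l + g(j, j, j) * l, g(j + j + j + l, j + j + l + l, j * j * l), g(j + j + j + l, j * j * j * l, l + l)) * g(g(l, l, j) + j + l + l, j * j * j * l * l + j * j * j * l * l + j * j * j * l * l, g(j + l, j * l * l * l, j * j * j * l)) * g(l * l * l, g(j, j, l), j + j + j + j) * l + l + l + g(g(j, j, j) * j + g(j, j, j) * l + g(j, j, j) * l, g(j + j + j + l, j + j + l + l, j * j * l), g(j + j + j + l, j * j * j * l, l + l)) * g(g(l, l, j) + j + l + l, j * j * j * l * l + j * j * j * l * l + j * j * j * l * l, g(j + l, j * l * l * l, j * j * j * l)) * j * l + l + g(g(j, j, j) * j + g(j, j, j) * l + g(j, j, j) * l, g(j + j + j + l, j + j + l + l, j * j * l), g(j + j + j + l, j * j * j * l, l + l)) * g(g(l, l, j) + j + l + l, j * j * j * l * l + j * j * j * l * l + j * j * j * l * l, g(j + l, j * l * l * l, j * j * j * l)) * j * l + l
Sort:  g(g(j, j, j) * j + g(j, j, j) * l + g(j, j, j) * l, g(j + j + j + l, j + j + l + l, j * j * l), g(j + j + j + l, j * j * j * l, l + l)) * g(g(l, l, j) + j + l + l, j * j * j * l * l + j * j * j * l * l + j * j * j * l * l, g(j + l, j * l * l * l, j * j * j * l)) * g(l * l * l, g(j, j, l), j + j + j + j) * l + g(g(j, j, j) * j + g(j, j, j) * l + g(j, j, j) * l, g(j + j + j + l, j + j + l + l, j * j * l), g(j + j + j + l, j * j * j * l, l + l)) * g(g(l, l, j) + j + l + l, j * j * j * l * l + j * j * j * l * l + j * j * j * l * l, g(j + l, j * l * l * l, j * j * j * l)) * j * l + g(g(j, j, j) * j + g(j, j, j) * l + g(j, j, j) * l, g(j + j + j + l, j + j + l + l, j * j * l), g(j + j + j + l, j * j * j * l, l + l)) * g(g(l, l, j) + j + l + l, j * j * j * l * l + j * j * j * l * l + j * j * j * l * l, g(j + l, j * l * l * l, j * j * j * l)) * j * l + l + l + l + l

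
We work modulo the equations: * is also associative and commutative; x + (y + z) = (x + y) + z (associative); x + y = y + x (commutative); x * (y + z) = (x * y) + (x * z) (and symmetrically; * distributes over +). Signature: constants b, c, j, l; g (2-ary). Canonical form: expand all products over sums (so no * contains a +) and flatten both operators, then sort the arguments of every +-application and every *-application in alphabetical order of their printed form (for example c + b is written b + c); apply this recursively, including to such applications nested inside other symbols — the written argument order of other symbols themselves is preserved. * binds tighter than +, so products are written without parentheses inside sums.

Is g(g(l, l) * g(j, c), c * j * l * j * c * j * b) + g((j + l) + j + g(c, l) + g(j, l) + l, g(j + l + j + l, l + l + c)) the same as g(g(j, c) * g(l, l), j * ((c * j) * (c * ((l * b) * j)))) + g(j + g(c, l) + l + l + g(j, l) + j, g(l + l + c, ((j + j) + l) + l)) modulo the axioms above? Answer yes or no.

Left:  g(g(l, l) * g(j, c), c * j * l * j * c * j * b) + g((j + l) + j + g(c, l) + g(j, l) + l, g(j + l + j + l, l + l + c))
  Un-nest:  g(g(j, c) * g(l, l), b * c * c * j * j * j * l) + g(g(c, l) + g(j, l) + j + j + l + l, g(j + j + l + l, c + l + l))
  Sort arguments:  g(g(c, l) + g(j, l) + j + j + l + l, g(j + j + l + l, c + l + l)) + g(g(j, c) * g(l, l), b * c * c * j * j * j * l)
Right:  g(g(j, c) * g(l, l), j * ((c * j) * (c * ((l * b) * j)))) + g(j + g(c, l) + l + l + g(j, l) + j, g(l + l + c, ((j + j) + l) + l))
  Un-nest:  g(g(j, c) * g(l, l), b * c * c * j * j * j * l) + g(g(c, l) + g(j, l) + j + j + l + l, g(c + l + l, j + j + l + l))
  Sort:  g(g(c, l) + g(j, l) + j + j + l + l, g(c + l + l, j + j + l + l)) + g(g(j, c) * g(l, l), b * c * c * j * j * j * l)

Answer: no — g(g(c, l) + g(j, l) + j + j + l + l, g(j + j + l + l, c + l + l)) + g(g(j, c) * g(l, l), b * c * c * j * j * j * l) vs g(g(c, l) + g(j, l) + j + j + l + l, g(c + l + l, j + j + l + l)) + g(g(j, c) * g(l, l), b * c * c * j * j * j * l)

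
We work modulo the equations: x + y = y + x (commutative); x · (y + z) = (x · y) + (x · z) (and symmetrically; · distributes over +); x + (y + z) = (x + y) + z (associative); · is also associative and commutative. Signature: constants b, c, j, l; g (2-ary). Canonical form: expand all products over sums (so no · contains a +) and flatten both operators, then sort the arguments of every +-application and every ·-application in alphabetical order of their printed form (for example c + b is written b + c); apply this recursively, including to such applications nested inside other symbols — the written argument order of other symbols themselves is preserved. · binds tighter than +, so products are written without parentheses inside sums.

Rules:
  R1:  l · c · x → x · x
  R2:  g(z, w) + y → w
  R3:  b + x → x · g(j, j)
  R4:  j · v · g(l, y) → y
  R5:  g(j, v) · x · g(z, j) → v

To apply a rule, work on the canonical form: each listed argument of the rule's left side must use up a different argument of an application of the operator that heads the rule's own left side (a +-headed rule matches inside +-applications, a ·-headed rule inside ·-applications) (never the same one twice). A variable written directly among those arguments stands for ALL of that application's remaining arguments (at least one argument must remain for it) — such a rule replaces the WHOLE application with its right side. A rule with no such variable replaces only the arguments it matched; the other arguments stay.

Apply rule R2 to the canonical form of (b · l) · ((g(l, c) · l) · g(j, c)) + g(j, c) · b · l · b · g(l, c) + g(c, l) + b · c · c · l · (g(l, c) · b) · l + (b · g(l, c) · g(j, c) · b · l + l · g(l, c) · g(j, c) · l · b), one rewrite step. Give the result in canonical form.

Answer: l

Derivation:
Canonical form:  b · b · c · c · g(l, c) · l · l + b · b · g(j, c) · g(l, c) · l + b · b · g(j, c) · g(l, c) · l + b · g(j, c) · g(l, c) · l · l + b · g(j, c) · g(l, c) · l · l + g(c, l)
Match R2:  consume g(c, l);  w := l, y := b · b · c · c · g(l, c) · l · l + b · b · g(j, c) · g(l, c) · l + b · b · g(j, c) · g(l, c) · l + b · g(j, c) · g(l, c) · l · l + b · g(j, c) · g(l, c) · l · l, z := c
The extension variable absorbs all remaining arguments, so the whole application is rewritten.
Giving:  l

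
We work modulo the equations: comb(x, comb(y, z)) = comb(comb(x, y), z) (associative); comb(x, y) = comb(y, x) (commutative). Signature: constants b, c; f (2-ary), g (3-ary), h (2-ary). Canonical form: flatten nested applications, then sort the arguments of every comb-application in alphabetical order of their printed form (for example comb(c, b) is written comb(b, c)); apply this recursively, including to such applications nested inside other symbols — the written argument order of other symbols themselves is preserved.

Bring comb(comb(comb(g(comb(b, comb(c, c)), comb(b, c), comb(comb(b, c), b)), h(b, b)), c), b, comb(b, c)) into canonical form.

Answer: comb(b, b, c, c, g(comb(b, c, c), comb(b, c), comb(b, b, c)), h(b, b))

Derivation:
Flatten:  comb(g(comb(b, comb(c, c)), comb(b, c), comb(comb(b, c), b)), h(b, b), c, b, b, c)
Canonicalize subterm:  g(comb(b, comb(c, c)), comb(b, c), comb(comb(b, c), b))  →  g(comb(b, c, c), comb(b, c), comb(b, b, c))
Sort:  comb(b, b, c, c, g(comb(b, c, c), comb(b, c), comb(b, b, c)), h(b, b))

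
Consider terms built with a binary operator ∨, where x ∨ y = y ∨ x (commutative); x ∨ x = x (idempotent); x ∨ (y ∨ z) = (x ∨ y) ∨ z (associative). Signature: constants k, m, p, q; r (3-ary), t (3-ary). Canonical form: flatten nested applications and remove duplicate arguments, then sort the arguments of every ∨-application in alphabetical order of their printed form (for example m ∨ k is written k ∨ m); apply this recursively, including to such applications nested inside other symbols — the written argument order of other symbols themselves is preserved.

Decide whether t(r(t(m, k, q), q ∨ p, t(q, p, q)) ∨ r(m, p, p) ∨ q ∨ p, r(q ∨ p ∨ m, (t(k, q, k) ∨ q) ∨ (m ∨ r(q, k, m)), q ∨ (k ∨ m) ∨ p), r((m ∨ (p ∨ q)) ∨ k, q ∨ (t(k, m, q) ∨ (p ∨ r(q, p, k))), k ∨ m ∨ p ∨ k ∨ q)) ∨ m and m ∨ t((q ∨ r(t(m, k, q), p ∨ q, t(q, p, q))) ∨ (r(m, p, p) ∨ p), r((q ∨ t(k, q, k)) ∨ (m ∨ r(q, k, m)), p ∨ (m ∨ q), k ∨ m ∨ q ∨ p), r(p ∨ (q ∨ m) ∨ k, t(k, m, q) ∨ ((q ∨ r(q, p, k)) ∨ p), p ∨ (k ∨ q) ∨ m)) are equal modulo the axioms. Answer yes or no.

Left:  t(r(t(m, k, q), q ∨ p, t(q, p, q)) ∨ r(m, p, p) ∨ q ∨ p, r(q ∨ p ∨ m, (t(k, q, k) ∨ q) ∨ (m ∨ r(q, k, m)), q ∨ (k ∨ m) ∨ p), r((m ∨ (p ∨ q)) ∨ k, q ∨ (t(k, m, q) ∨ (p ∨ r(q, p, k))), k ∨ m ∨ p ∨ k ∨ q)) ∨ m
  Simplify inside:  t(r(t(m, k, q), q ∨ p, t(q, p, q)) ∨ r(m, p, p) ∨ q ∨ p, r(q ∨ p ∨ m, (t(k, q, k) ∨ q) ∨ (m ∨ r(q, k, m)), q ∨ (k ∨ m) ∨ p), r((m ∨ (p ∨ q)) ∨ k, q ∨ (t(k, m, q) ∨ (p ∨ r(q, p, k))), k ∨ m ∨ p ∨ k ∨ q))  →  t(p ∨ q ∨ r(m, p, p) ∨ r(t(m, k, q), p ∨ q, t(q, p, q)), r(m ∨ p ∨ q, m ∨ q ∨ r(q, k, m) ∨ t(k, q, k), k ∨ m ∨ p ∨ q), r(k ∨ m ∨ p ∨ q, p ∨ q ∨ r(q, p, k) ∨ t(k, m, q), k ∨ m ∨ p ∨ q))
  Sort arguments:  m ∨ t(p ∨ q ∨ r(m, p, p) ∨ r(t(m, k, q), p ∨ q, t(q, p, q)), r(m ∨ p ∨ q, m ∨ q ∨ r(q, k, m) ∨ t(k, q, k), k ∨ m ∨ p ∨ q), r(k ∨ m ∨ p ∨ q, p ∨ q ∨ r(q, p, k) ∨ t(k, m, q), k ∨ m ∨ p ∨ q))
Right:  m ∨ t((q ∨ r(t(m, k, q), p ∨ q, t(q, p, q))) ∨ (r(m, p, p) ∨ p), r((q ∨ t(k, q, k)) ∨ (m ∨ r(q, k, m)), p ∨ (m ∨ q), k ∨ m ∨ q ∨ p), r(p ∨ (q ∨ m) ∨ k, t(k, m, q) ∨ ((q ∨ r(q, p, k)) ∨ p), p ∨ (k ∨ q) ∨ m))
  Inside:  t((q ∨ r(t(m, k, q), p ∨ q, t(q, p, q))) ∨ (r(m, p, p) ∨ p), r((q ∨ t(k, q, k)) ∨ (m ∨ r(q, k, m)), p ∨ (m ∨ q), k ∨ m ∨ q ∨ p), r(p ∨ (q ∨ m) ∨ k, t(k, m, q) ∨ ((q ∨ r(q, p, k)) ∨ p), p ∨ (k ∨ q) ∨ m))  →  t(p ∨ q ∨ r(m, p, p) ∨ r(t(m, k, q), p ∨ q, t(q, p, q)), r(m ∨ q ∨ r(q, k, m) ∨ t(k, q, k), m ∨ p ∨ q, k ∨ m ∨ p ∨ q), r(k ∨ m ∨ p ∨ q, p ∨ q ∨ r(q, p, k) ∨ t(k, m, q), k ∨ m ∨ p ∨ q))
  Sort:  m ∨ t(p ∨ q ∨ r(m, p, p) ∨ r(t(m, k, q), p ∨ q, t(q, p, q)), r(m ∨ q ∨ r(q, k, m) ∨ t(k, q, k), m ∨ p ∨ q, k ∨ m ∨ p ∨ q), r(k ∨ m ∨ p ∨ q, p ∨ q ∨ r(q, p, k) ∨ t(k, m, q), k ∨ m ∨ p ∨ q))

Answer: no — m ∨ t(p ∨ q ∨ r(m, p, p) ∨ r(t(m, k, q), p ∨ q, t(q, p, q)), r(m ∨ p ∨ q, m ∨ q ∨ r(q, k, m) ∨ t(k, q, k), k ∨ m ∨ p ∨ q), r(k ∨ m ∨ p ∨ q, p ∨ q ∨ r(q, p, k) ∨ t(k, m, q), k ∨ m ∨ p ∨ q)) vs m ∨ t(p ∨ q ∨ r(m, p, p) ∨ r(t(m, k, q), p ∨ q, t(q, p, q)), r(m ∨ q ∨ r(q, k, m) ∨ t(k, q, k), m ∨ p ∨ q, k ∨ m ∨ p ∨ q), r(k ∨ m ∨ p ∨ q, p ∨ q ∨ r(q, p, k) ∨ t(k, m, q), k ∨ m ∨ p ∨ q))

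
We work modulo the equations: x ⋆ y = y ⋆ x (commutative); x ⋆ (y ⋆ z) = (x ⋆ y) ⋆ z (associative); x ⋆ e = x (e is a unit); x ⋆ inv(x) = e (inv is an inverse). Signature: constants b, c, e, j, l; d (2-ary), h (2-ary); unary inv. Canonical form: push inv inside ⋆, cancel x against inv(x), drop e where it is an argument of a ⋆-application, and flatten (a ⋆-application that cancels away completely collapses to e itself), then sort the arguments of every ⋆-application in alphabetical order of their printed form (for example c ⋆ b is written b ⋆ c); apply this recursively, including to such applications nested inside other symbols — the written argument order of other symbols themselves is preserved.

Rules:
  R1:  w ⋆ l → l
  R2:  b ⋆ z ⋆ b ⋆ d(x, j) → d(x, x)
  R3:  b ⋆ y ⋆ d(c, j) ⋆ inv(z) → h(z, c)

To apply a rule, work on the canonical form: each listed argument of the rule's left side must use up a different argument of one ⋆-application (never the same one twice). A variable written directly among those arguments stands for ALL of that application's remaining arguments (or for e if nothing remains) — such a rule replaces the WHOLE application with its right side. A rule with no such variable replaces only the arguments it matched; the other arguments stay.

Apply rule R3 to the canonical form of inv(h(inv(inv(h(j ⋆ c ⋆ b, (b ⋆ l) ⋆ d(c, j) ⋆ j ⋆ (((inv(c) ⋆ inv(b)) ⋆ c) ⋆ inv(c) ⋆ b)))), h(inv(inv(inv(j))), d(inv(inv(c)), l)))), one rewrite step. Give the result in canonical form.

Canonical form:  inv(h(h(b ⋆ c ⋆ j, b ⋆ d(c, j) ⋆ inv(c) ⋆ j ⋆ l), h(inv(j), d(c, l))))
Match R3:  consume b, d(c, j), inv(c);  y := j ⋆ l, z := c
Every leftover argument binds to the variable; the entire application is replaced.
Result:  inv(h(h(b ⋆ c ⋆ j, h(c, c)), h(inv(j), d(c, l))))

Answer: inv(h(h(b ⋆ c ⋆ j, h(c, c)), h(inv(j), d(c, l))))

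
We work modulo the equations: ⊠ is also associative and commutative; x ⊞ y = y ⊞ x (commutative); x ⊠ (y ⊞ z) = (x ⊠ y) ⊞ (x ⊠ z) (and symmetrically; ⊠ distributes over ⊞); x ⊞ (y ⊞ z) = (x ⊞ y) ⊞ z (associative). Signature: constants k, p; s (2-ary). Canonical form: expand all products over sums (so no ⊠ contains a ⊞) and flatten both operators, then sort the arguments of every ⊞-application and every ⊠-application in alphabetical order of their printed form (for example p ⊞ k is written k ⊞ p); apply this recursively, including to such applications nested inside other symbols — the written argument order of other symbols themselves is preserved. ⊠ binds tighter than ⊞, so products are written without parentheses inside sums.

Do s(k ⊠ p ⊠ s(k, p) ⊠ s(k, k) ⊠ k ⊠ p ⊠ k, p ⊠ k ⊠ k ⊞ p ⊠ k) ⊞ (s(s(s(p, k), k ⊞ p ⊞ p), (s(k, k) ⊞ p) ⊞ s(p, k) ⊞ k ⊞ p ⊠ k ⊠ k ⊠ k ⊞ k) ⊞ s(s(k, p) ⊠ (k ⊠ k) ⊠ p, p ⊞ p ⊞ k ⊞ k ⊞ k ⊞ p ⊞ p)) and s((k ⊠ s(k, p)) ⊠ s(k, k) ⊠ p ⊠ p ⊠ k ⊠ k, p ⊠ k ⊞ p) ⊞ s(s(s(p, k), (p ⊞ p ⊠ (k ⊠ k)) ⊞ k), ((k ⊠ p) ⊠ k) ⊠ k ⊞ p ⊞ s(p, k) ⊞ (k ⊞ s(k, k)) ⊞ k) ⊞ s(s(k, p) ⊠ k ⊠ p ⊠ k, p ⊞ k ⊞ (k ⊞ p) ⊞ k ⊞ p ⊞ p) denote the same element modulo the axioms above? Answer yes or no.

Left:  s(k ⊠ p ⊠ s(k, p) ⊠ s(k, k) ⊠ k ⊠ p ⊠ k, p ⊠ k ⊠ k ⊞ p ⊠ k) ⊞ (s(s(s(p, k), k ⊞ p ⊞ p), (s(k, k) ⊞ p) ⊞ s(p, k) ⊞ k ⊞ p ⊠ k ⊠ k ⊠ k ⊞ k) ⊞ s(s(k, p) ⊠ (k ⊠ k) ⊠ p, p ⊞ p ⊞ k ⊞ k ⊞ k ⊞ p ⊞ p))
  Flatten:  s(k ⊠ k ⊠ k ⊠ p ⊠ p ⊠ s(k, k) ⊠ s(k, p), k ⊠ k ⊠ p ⊞ k ⊠ p) ⊞ s(s(s(p, k), k ⊞ p ⊞ p), k ⊞ k ⊞ k ⊠ k ⊠ k ⊠ p ⊞ p ⊞ s(k, k) ⊞ s(p, k)) ⊞ s(k ⊠ k ⊠ p ⊠ s(k, p), k ⊞ k ⊞ k ⊞ p ⊞ p ⊞ p ⊞ p)
  Sort:  s(k ⊠ k ⊠ k ⊠ p ⊠ p ⊠ s(k, k) ⊠ s(k, p), k ⊠ k ⊠ p ⊞ k ⊠ p) ⊞ s(k ⊠ k ⊠ p ⊠ s(k, p), k ⊞ k ⊞ k ⊞ p ⊞ p ⊞ p ⊞ p) ⊞ s(s(s(p, k), k ⊞ p ⊞ p), k ⊞ k ⊞ k ⊠ k ⊠ k ⊠ p ⊞ p ⊞ s(k, k) ⊞ s(p, k))
Right:  s((k ⊠ s(k, p)) ⊠ s(k, k) ⊠ p ⊠ p ⊠ k ⊠ k, p ⊠ k ⊞ p) ⊞ s(s(s(p, k), (p ⊞ p ⊠ (k ⊠ k)) ⊞ k), ((k ⊠ p) ⊠ k) ⊠ k ⊞ p ⊞ s(p, k) ⊞ (k ⊞ s(k, k)) ⊞ k) ⊞ s(s(k, p) ⊠ k ⊠ p ⊠ k, p ⊞ k ⊞ (k ⊞ p) ⊞ k ⊞ p ⊞ p)
  Flatten:  s(k ⊠ k ⊠ k ⊠ p ⊠ p ⊠ s(k, k) ⊠ s(k, p), k ⊠ p ⊞ p) ⊞ s(s(s(p, k), k ⊞ k ⊠ k ⊠ p ⊞ p), k ⊞ k ⊞ k ⊠ k ⊠ k ⊠ p ⊞ p ⊞ s(k, k) ⊞ s(p, k)) ⊞ s(k ⊠ k ⊠ p ⊠ s(k, p), k ⊞ k ⊞ k ⊞ p ⊞ p ⊞ p ⊞ p)
  Order the arguments:  s(k ⊠ k ⊠ k ⊠ p ⊠ p ⊠ s(k, k) ⊠ s(k, p), k ⊠ p ⊞ p) ⊞ s(k ⊠ k ⊠ p ⊠ s(k, p), k ⊞ k ⊞ k ⊞ p ⊞ p ⊞ p ⊞ p) ⊞ s(s(s(p, k), k ⊞ k ⊠ k ⊠ p ⊞ p), k ⊞ k ⊞ k ⊠ k ⊠ k ⊠ p ⊞ p ⊞ s(k, k) ⊞ s(p, k))

Answer: no — s(k ⊠ k ⊠ k ⊠ p ⊠ p ⊠ s(k, k) ⊠ s(k, p), k ⊠ k ⊠ p ⊞ k ⊠ p) ⊞ s(k ⊠ k ⊠ p ⊠ s(k, p), k ⊞ k ⊞ k ⊞ p ⊞ p ⊞ p ⊞ p) ⊞ s(s(s(p, k), k ⊞ p ⊞ p), k ⊞ k ⊞ k ⊠ k ⊠ k ⊠ p ⊞ p ⊞ s(k, k) ⊞ s(p, k)) vs s(k ⊠ k ⊠ k ⊠ p ⊠ p ⊠ s(k, k) ⊠ s(k, p), k ⊠ p ⊞ p) ⊞ s(k ⊠ k ⊠ p ⊠ s(k, p), k ⊞ k ⊞ k ⊞ p ⊞ p ⊞ p ⊞ p) ⊞ s(s(s(p, k), k ⊞ k ⊠ k ⊠ p ⊞ p), k ⊞ k ⊞ k ⊠ k ⊠ k ⊠ p ⊞ p ⊞ s(k, k) ⊞ s(p, k))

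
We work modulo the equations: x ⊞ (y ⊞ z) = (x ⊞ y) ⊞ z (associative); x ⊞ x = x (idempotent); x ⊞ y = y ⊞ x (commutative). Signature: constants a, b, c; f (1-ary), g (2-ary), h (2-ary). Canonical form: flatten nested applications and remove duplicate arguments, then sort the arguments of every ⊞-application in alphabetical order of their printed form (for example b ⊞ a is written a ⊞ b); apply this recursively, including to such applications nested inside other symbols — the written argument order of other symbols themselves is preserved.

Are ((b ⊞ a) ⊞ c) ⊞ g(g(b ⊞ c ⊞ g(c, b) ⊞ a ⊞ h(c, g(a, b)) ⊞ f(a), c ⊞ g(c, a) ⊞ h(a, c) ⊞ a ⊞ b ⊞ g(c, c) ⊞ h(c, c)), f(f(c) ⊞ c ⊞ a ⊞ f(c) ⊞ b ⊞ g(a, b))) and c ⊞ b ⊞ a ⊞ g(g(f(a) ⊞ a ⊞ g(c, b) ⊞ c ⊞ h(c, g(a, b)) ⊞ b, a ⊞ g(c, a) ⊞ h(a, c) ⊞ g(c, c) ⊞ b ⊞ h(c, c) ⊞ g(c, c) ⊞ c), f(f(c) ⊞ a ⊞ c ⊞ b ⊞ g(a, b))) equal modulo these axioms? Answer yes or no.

Answer: yes — both canonical forms are a ⊞ b ⊞ c ⊞ g(g(a ⊞ b ⊞ c ⊞ f(a) ⊞ g(c, b) ⊞ h(c, g(a, b)), a ⊞ b ⊞ c ⊞ g(c, a) ⊞ g(c, c) ⊞ h(a, c) ⊞ h(c, c)), f(a ⊞ b ⊞ c ⊞ f(c) ⊞ g(a, b)))

Derivation:
Left:  ((b ⊞ a) ⊞ c) ⊞ g(g(b ⊞ c ⊞ g(c, b) ⊞ a ⊞ h(c, g(a, b)) ⊞ f(a), c ⊞ g(c, a) ⊞ h(a, c) ⊞ a ⊞ b ⊞ g(c, c) ⊞ h(c, c)), f(f(c) ⊞ c ⊞ a ⊞ f(c) ⊞ b ⊞ g(a, b)))
  Flatten:  b ⊞ a ⊞ c ⊞ g(g(b ⊞ c ⊞ g(c, b) ⊞ a ⊞ h(c, g(a, b)) ⊞ f(a), c ⊞ g(c, a) ⊞ h(a, c) ⊞ a ⊞ b ⊞ g(c, c) ⊞ h(c, c)), f(f(c) ⊞ c ⊞ a ⊞ f(c) ⊞ b ⊞ g(a, b)))
  Simplify inside:  g(g(b ⊞ c ⊞ g(c, b) ⊞ a ⊞ h(c, g(a, b)) ⊞ f(a), c ⊞ g(c, a) ⊞ h(a, c) ⊞ a ⊞ b ⊞ g(c, c) ⊞ h(c, c)), f(f(c) ⊞ c ⊞ a ⊞ f(c) ⊞ b ⊞ g(a, b)))  →  g(g(a ⊞ b ⊞ c ⊞ f(a) ⊞ g(c, b) ⊞ h(c, g(a, b)), a ⊞ b ⊞ c ⊞ g(c, a) ⊞ g(c, c) ⊞ h(a, c) ⊞ h(c, c)), f(a ⊞ b ⊞ c ⊞ f(c) ⊞ g(a, b)))
  Sort:  a ⊞ b ⊞ c ⊞ g(g(a ⊞ b ⊞ c ⊞ f(a) ⊞ g(c, b) ⊞ h(c, g(a, b)), a ⊞ b ⊞ c ⊞ g(c, a) ⊞ g(c, c) ⊞ h(a, c) ⊞ h(c, c)), f(a ⊞ b ⊞ c ⊞ f(c) ⊞ g(a, b)))
Right:  c ⊞ b ⊞ a ⊞ g(g(f(a) ⊞ a ⊞ g(c, b) ⊞ c ⊞ h(c, g(a, b)) ⊞ b, a ⊞ g(c, a) ⊞ h(a, c) ⊞ g(c, c) ⊞ b ⊞ h(c, c) ⊞ g(c, c) ⊞ c), f(f(c) ⊞ a ⊞ c ⊞ b ⊞ g(a, b)))
  Canonicalize subterm:  g(g(f(a) ⊞ a ⊞ g(c, b) ⊞ c ⊞ h(c, g(a, b)) ⊞ b, a ⊞ g(c, a) ⊞ h(a, c) ⊞ g(c, c) ⊞ b ⊞ h(c, c) ⊞ g(c, c) ⊞ c), f(f(c) ⊞ a ⊞ c ⊞ b ⊞ g(a, b)))  →  g(g(a ⊞ b ⊞ c ⊞ f(a) ⊞ g(c, b) ⊞ h(c, g(a, b)), a ⊞ b ⊞ c ⊞ g(c, a) ⊞ g(c, c) ⊞ h(a, c) ⊞ h(c, c)), f(a ⊞ b ⊞ c ⊞ f(c) ⊞ g(a, b)))
  Sort:  a ⊞ b ⊞ c ⊞ g(g(a ⊞ b ⊞ c ⊞ f(a) ⊞ g(c, b) ⊞ h(c, g(a, b)), a ⊞ b ⊞ c ⊞ g(c, a) ⊞ g(c, c) ⊞ h(a, c) ⊞ h(c, c)), f(a ⊞ b ⊞ c ⊞ f(c) ⊞ g(a, b)))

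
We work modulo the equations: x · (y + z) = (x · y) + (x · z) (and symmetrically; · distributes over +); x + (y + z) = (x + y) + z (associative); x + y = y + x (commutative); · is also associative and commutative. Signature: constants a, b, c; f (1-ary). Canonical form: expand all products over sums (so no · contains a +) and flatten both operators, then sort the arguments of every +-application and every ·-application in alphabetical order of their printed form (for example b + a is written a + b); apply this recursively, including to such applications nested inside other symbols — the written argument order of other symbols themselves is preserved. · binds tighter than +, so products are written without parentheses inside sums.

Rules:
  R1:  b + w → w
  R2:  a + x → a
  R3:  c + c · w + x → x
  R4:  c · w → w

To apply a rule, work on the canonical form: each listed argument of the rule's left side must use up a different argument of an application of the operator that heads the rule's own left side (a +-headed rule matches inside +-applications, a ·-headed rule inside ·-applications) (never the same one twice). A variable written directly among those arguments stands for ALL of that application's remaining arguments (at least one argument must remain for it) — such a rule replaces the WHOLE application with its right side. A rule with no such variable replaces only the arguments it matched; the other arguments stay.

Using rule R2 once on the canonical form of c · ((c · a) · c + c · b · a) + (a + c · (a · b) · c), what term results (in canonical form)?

Answer: a

Derivation:
Canonical form:  a + a · b · c · c + a · b · c · c + a · c · c · c
Apply R2:  consuming a;  x := a · b · c · c + a · b · c · c + a · c · c · c
The variable takes the whole remainder — replace the entire application.
Result:  a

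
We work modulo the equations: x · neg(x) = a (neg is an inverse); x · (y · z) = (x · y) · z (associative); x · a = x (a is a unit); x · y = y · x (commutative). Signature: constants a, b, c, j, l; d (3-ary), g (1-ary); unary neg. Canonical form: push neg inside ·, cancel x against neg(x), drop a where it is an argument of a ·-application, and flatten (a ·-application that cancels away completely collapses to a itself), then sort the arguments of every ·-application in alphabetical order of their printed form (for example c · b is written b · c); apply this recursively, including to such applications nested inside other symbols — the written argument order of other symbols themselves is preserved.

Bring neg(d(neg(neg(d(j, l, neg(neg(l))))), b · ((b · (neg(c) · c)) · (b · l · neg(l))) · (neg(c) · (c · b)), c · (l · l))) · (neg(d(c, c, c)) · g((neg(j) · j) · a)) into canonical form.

Answer: g(a) · neg(d(c, c, c)) · neg(d(d(j, l, l), b · b · b · b, c · l · l))

Derivation:
Push neg inside:  distribute neg over · and collapse double neg
Collect terms:  neg(d(d(j, l, l), b · b · b · b, c · l · l)) · neg(d(c, c, c)) · g(a)
Order the arguments:  g(a) · neg(d(c, c, c)) · neg(d(d(j, l, l), b · b · b · b, c · l · l))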